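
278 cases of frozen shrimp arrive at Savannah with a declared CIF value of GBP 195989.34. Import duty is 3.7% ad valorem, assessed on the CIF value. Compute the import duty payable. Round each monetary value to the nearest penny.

Import duty = 195989.34 × 3.7% = 7251.61

Import duty: GBP 7251.61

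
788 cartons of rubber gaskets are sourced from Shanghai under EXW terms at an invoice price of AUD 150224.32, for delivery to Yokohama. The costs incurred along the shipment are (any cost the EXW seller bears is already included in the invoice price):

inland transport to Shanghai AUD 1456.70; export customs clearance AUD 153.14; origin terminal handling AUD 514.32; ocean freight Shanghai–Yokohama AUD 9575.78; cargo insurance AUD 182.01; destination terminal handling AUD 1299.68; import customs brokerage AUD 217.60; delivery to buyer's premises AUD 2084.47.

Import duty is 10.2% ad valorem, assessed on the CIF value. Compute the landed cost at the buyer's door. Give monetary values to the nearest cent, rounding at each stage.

Total landed cost: AUD 182242.86

EXW: the seller makes goods available at their premises; the buyer bears all onward costs.
CIF value = EXW price + inland to port + export clearance + origin terminal + freight + insurance = 150224.32 + 1456.70 + 153.14 + 514.32 + 9575.78 + 182.01 = 162106.27
Import duty = 162106.27 × 10.2% = 16534.84
Buyer bears: inland to port 1456.70 + export clearance 153.14 + origin terminal 514.32 + freight 9575.78 + insurance 182.01 + destination terminal 1299.68 + brokerage 217.60 + delivery 2084.47 + duty 16534.84 = 32018.54
Landed cost = invoice 150224.32 + 32018.54 = 182242.86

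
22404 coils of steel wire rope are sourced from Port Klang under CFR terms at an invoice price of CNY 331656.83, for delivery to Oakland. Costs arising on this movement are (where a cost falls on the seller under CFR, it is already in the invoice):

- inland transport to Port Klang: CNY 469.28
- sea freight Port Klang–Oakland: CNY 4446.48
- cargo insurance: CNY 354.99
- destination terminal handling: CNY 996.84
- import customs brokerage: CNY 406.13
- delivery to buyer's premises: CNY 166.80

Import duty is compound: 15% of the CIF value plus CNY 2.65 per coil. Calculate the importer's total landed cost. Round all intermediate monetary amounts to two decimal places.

Total landed cost: CNY 442753.96

CFR: the seller pays costs through ocean freight to the destination port, but not insurance.
Already in the invoice (seller's account under CFR): inland to port, freight — exclude.
CIF value = CFR price + insurance = 331656.83 + 354.99 = 332011.82
Ad valorem component: 332011.82 × 15% = 49801.77
Specific component: 22404 × 2.65 = 59370.60
Import duty = 49801.77 + 59370.60 = 109172.37
Buyer bears: insurance 354.99 + destination terminal 996.84 + brokerage 406.13 + delivery 166.80 + duty 109172.37 = 111097.13
Landed cost = invoice 331656.83 + 111097.13 = 442753.96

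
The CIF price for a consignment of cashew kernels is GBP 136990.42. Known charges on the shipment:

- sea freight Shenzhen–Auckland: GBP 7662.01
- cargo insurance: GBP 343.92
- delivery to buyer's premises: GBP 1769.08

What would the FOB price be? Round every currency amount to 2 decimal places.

FOB price: GBP 128984.49

Not relevant to the conversion: delivery — on the buyer under both terms; not part of either seller's price.
From CIF to FOB, the seller no longer bears: freight, insurance.
FOB price = 136990.42 − 7662.01 − 343.92 = 128984.49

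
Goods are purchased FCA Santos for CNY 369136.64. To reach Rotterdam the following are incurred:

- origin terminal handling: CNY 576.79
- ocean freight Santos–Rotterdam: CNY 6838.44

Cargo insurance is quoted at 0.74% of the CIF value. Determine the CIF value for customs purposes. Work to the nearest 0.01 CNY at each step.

Let C be the CIF value. C = FCA price + pre-shipment costs + freight + 0.74% × C
C − 0.74% × C = 369136.64 + 576.79 + 6838.44
0.9926 × C = 376551.87
C = 376551.87 / 0.9926 = 379359.13
Insurance premium = 0.74% × 379359.13 = 2807.26

CIF value: CNY 379359.13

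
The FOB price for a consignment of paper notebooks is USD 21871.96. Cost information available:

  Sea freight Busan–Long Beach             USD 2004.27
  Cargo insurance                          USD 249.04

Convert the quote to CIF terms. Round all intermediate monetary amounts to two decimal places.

CIF price: USD 24125.27

From FOB to CIF, the seller additionally bears: freight, insurance.
CIF price = 21871.96 + 2004.27 + 249.04 = 24125.27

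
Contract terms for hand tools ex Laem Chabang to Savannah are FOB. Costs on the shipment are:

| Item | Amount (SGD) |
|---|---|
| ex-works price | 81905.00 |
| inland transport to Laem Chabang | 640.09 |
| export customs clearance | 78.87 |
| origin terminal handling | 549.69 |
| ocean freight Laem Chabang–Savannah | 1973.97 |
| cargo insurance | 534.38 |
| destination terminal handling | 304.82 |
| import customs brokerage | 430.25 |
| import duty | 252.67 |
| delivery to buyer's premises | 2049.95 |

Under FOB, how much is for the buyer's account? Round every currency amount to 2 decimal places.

Buyer's account: SGD 5546.04

FOB: the seller bears costs until goods are on board at the origin port; the buyer bears freight, insurance and all costs thereafter.
Seller's account: goods 81905.00 + inland to port 640.09 + export clearance 78.87 + origin terminal 549.69 = 83173.65
Buyer's account: freight 1973.97 + insurance 534.38 + destination terminal 304.82 + brokerage 430.25 + duty 252.67 + delivery 2049.95 = 5546.04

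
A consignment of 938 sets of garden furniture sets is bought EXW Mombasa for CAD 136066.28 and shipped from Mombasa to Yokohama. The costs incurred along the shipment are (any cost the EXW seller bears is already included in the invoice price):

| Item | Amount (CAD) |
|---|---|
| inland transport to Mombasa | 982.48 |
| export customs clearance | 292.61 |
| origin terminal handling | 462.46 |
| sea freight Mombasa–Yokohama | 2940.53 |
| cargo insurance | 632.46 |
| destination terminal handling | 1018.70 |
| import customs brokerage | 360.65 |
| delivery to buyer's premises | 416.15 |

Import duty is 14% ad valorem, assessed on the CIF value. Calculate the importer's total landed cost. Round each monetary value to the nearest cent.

EXW: the seller makes goods available at their premises; the buyer bears all onward costs.
CIF value = EXW price + inland to port + export clearance + origin terminal + freight + insurance = 136066.28 + 982.48 + 292.61 + 462.46 + 2940.53 + 632.46 = 141376.82
Import duty = 141376.82 × 14% = 19792.75
Buyer bears: inland to port 982.48 + export clearance 292.61 + origin terminal 462.46 + freight 2940.53 + insurance 632.46 + destination terminal 1018.70 + brokerage 360.65 + delivery 416.15 + duty 19792.75 = 26898.79
Landed cost = invoice 136066.28 + 26898.79 = 162965.07

Total landed cost: CAD 162965.07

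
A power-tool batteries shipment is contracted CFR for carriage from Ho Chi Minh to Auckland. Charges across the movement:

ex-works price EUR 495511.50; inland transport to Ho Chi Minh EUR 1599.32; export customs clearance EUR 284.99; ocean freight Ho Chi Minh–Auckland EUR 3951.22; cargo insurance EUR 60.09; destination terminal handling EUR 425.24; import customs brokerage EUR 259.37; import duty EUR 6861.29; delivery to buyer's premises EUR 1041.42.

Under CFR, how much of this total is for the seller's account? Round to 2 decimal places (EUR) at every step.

Seller's account: EUR 501347.03

CFR: the seller pays costs through ocean freight to the destination port, but not insurance.
Seller's account: goods 495511.50 + inland to port 1599.32 + export clearance 284.99 + freight 3951.22 = 501347.03
Buyer's account: insurance 60.09 + destination terminal 425.24 + brokerage 259.37 + duty 6861.29 + delivery 1041.42 = 8647.41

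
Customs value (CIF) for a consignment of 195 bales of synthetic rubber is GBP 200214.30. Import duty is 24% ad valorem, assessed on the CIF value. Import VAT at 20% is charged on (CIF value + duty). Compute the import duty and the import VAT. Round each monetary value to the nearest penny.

Import duty: GBP 48051.43; import VAT: GBP 49653.15

Import duty = 200214.30 × 24% = 48051.43
VAT base = CIF + duty = 200214.30 + 48051.43 = 248265.73
Import VAT = 248265.73 × 20% = 49653.15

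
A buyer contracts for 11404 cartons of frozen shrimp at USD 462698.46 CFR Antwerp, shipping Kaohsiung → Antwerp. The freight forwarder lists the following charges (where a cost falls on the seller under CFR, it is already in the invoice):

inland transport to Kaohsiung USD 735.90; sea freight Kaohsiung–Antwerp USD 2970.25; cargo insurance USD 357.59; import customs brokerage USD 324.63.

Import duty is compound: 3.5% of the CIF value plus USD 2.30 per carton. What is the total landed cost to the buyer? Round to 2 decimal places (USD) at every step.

Total landed cost: USD 505816.84

CFR: the seller pays costs through ocean freight to the destination port, but not insurance.
Already in the invoice (seller's account under CFR): inland to port, freight — exclude.
CIF value = CFR price + insurance = 462698.46 + 357.59 = 463056.05
Ad valorem component: 463056.05 × 3.5% = 16206.96
Specific component: 11404 × 2.30 = 26229.20
Import duty = 16206.96 + 26229.20 = 42436.16
Buyer bears: insurance 357.59 + brokerage 324.63 + duty 42436.16 = 43118.38
Landed cost = invoice 462698.46 + 43118.38 = 505816.84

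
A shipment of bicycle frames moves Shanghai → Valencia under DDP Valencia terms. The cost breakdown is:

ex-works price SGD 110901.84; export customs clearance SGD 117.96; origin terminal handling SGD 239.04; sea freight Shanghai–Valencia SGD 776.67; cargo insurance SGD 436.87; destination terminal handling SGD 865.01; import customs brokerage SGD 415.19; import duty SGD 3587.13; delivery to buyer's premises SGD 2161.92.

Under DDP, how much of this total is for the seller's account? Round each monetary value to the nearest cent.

DDP: the seller bears all costs including import duty.
Seller's account: goods 110901.84 + export clearance 117.96 + origin terminal 239.04 + freight 776.67 + insurance 436.87 + destination terminal 865.01 + brokerage 415.19 + duty 3587.13 + delivery 2161.92 = 119501.63
Buyer's account: 0.00

Seller's account: SGD 119501.63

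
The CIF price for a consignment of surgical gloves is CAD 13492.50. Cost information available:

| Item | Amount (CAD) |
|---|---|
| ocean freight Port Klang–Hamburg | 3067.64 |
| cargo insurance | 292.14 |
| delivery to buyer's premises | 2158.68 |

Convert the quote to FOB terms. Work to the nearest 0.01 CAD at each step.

FOB price: CAD 10132.72

Not relevant to the conversion: delivery — on the buyer under both terms; not part of either seller's price.
From CIF to FOB, the seller no longer bears: freight, insurance.
FOB price = 13492.50 − 3067.64 − 292.14 = 10132.72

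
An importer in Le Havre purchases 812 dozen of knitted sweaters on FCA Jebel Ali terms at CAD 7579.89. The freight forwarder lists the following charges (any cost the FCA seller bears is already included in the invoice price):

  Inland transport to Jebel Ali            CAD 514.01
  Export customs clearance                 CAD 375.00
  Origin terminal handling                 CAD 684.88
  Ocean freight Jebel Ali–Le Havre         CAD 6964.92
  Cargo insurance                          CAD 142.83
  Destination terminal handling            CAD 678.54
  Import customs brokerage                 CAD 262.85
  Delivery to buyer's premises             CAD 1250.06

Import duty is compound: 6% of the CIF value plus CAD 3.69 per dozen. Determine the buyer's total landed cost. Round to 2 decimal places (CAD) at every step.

Total landed cost: CAD 21482.60

FCA: the seller delivers export-cleared goods to the carrier; the buyer bears costs from that point.
Already in the invoice (seller's account under FCA): inland to port, export clearance — exclude.
CIF value = FCA price + origin terminal + freight + insurance = 7579.89 + 684.88 + 6964.92 + 142.83 = 15372.52
Ad valorem component: 15372.52 × 6% = 922.35
Specific component: 812 × 3.69 = 2996.28
Import duty = 922.35 + 2996.28 = 3918.63
Buyer bears: origin terminal 684.88 + freight 6964.92 + insurance 142.83 + destination terminal 678.54 + brokerage 262.85 + delivery 1250.06 + duty 3918.63 = 13902.71
Landed cost = invoice 7579.89 + 13902.71 = 21482.60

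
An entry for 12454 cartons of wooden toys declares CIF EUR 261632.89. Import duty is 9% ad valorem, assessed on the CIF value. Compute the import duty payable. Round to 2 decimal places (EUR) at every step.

Import duty: EUR 23546.96

Import duty = 261632.89 × 9% = 23546.96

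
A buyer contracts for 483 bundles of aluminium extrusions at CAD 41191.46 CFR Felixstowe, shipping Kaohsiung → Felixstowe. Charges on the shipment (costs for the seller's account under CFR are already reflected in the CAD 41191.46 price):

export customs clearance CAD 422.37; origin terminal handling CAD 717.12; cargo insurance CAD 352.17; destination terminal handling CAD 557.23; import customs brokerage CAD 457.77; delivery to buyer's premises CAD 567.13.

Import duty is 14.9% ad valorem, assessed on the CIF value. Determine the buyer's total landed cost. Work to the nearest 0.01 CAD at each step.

Total landed cost: CAD 49315.76

CFR: the seller pays costs through ocean freight to the destination port, but not insurance.
Already in the invoice (seller's account under CFR): export clearance, origin terminal — exclude.
CIF value = CFR price + insurance = 41191.46 + 352.17 = 41543.63
Import duty = 41543.63 × 14.9% = 6190.00
Buyer bears: insurance 352.17 + destination terminal 557.23 + brokerage 457.77 + delivery 567.13 + duty 6190.00 = 8124.30
Landed cost = invoice 41191.46 + 8124.30 = 49315.76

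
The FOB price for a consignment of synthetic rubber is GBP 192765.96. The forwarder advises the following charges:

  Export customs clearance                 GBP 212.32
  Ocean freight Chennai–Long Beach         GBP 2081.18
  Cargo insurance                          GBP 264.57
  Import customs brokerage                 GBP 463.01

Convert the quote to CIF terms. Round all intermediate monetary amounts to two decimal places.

CIF price: GBP 195111.71

Not relevant to the conversion: export clearance — on the seller under both FOB and CIF; already in the FOB price and stays in the CIF price. brokerage — on the buyer under both terms; not part of either seller's price.
From FOB to CIF, the seller additionally bears: freight, insurance.
CIF price = 192765.96 + 2081.18 + 264.57 = 195111.71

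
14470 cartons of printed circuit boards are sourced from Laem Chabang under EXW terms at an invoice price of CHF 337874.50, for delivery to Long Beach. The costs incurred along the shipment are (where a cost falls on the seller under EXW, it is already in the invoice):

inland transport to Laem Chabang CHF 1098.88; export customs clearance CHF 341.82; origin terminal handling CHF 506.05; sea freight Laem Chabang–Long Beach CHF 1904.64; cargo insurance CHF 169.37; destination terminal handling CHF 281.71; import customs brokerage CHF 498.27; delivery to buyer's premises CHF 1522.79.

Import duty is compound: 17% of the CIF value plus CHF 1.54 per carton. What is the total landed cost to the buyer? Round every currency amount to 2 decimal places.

EXW: the seller makes goods available at their premises; the buyer bears all onward costs.
CIF value = EXW price + inland to port + export clearance + origin terminal + freight + insurance = 337874.50 + 1098.88 + 341.82 + 506.05 + 1904.64 + 169.37 = 341895.26
Ad valorem component: 341895.26 × 17% = 58122.19
Specific component: 14470 × 1.54 = 22283.80
Import duty = 58122.19 + 22283.80 = 80405.99
Buyer bears: inland to port 1098.88 + export clearance 341.82 + origin terminal 506.05 + freight 1904.64 + insurance 169.37 + destination terminal 281.71 + brokerage 498.27 + delivery 1522.79 + duty 80405.99 = 86729.52
Landed cost = invoice 337874.50 + 86729.52 = 424604.02

Total landed cost: CHF 424604.02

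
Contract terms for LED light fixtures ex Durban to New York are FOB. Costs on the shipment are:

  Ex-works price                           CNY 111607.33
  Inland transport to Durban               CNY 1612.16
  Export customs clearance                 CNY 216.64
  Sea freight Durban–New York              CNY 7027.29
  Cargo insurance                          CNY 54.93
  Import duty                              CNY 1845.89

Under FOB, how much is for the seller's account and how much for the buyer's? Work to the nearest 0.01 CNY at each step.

FOB: the seller bears costs until goods are on board at the origin port; the buyer bears freight, insurance and all costs thereafter.
Seller's account: goods 111607.33 + inland to port 1612.16 + export clearance 216.64 = 113436.13
Buyer's account: freight 7027.29 + insurance 54.93 + duty 1845.89 = 8928.11

Seller: CNY 113436.13; buyer: CNY 8928.11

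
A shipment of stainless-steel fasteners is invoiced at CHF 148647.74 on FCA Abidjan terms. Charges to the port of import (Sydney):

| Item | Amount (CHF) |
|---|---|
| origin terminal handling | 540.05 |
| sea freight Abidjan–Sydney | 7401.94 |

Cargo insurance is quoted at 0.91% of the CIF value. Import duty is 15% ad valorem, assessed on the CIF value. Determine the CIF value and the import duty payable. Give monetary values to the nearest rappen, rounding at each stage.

CIF value: CHF 158027.78; import duty: CHF 23704.17

Let C be the CIF value. C = FCA price + pre-shipment costs + freight + 0.91% × C
C − 0.91% × C = 148647.74 + 540.05 + 7401.94
0.9909 × C = 156589.73
C = 156589.73 / 0.9909 = 158027.78
Insurance premium = 0.91% × 158027.78 = 1438.05
Import duty = 158027.78 × 15% = 23704.17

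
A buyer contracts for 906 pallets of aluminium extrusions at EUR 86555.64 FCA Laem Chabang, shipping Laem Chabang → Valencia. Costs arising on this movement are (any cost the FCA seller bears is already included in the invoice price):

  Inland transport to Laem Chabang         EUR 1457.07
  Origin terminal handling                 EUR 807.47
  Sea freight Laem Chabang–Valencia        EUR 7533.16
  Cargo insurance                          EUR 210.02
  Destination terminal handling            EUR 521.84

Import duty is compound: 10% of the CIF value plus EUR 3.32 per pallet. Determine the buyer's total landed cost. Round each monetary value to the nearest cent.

FCA: the seller delivers export-cleared goods to the carrier; the buyer bears costs from that point.
Already in the invoice (seller's account under FCA): inland to port — exclude.
CIF value = FCA price + origin terminal + freight + insurance = 86555.64 + 807.47 + 7533.16 + 210.02 = 95106.29
Ad valorem component: 95106.29 × 10% = 9510.63
Specific component: 906 × 3.32 = 3007.92
Import duty = 9510.63 + 3007.92 = 12518.55
Buyer bears: origin terminal 807.47 + freight 7533.16 + insurance 210.02 + destination terminal 521.84 + duty 12518.55 = 21591.04
Landed cost = invoice 86555.64 + 21591.04 = 108146.68

Total landed cost: EUR 108146.68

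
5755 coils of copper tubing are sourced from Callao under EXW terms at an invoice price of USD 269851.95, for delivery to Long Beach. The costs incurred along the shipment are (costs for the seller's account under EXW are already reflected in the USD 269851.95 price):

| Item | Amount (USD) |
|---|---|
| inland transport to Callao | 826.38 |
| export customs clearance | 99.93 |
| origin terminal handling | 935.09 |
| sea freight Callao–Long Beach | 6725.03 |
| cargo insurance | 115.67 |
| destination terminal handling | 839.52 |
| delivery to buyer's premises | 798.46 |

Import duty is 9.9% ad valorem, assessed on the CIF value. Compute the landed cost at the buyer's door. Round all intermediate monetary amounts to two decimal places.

Total landed cost: USD 307768.88

EXW: the seller makes goods available at their premises; the buyer bears all onward costs.
CIF value = EXW price + inland to port + export clearance + origin terminal + freight + insurance = 269851.95 + 826.38 + 99.93 + 935.09 + 6725.03 + 115.67 = 278554.05
Import duty = 278554.05 × 9.9% = 27576.85
Buyer bears: inland to port 826.38 + export clearance 99.93 + origin terminal 935.09 + freight 6725.03 + insurance 115.67 + destination terminal 839.52 + delivery 798.46 + duty 27576.85 = 37916.93
Landed cost = invoice 269851.95 + 37916.93 = 307768.88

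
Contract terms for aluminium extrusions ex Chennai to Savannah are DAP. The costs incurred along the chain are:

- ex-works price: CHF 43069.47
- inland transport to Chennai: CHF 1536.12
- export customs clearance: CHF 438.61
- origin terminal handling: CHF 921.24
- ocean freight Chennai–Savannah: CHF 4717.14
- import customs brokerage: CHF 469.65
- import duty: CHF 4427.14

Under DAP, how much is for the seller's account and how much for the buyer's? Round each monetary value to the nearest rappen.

DAP: the seller bears all costs to the named destination except import duty and clearance.
Seller's account: goods 43069.47 + inland to port 1536.12 + export clearance 438.61 + origin terminal 921.24 + freight 4717.14 = 50682.58
Buyer's account: brokerage 469.65 + duty 4427.14 = 4896.79

Seller: CHF 50682.58; buyer: CHF 4896.79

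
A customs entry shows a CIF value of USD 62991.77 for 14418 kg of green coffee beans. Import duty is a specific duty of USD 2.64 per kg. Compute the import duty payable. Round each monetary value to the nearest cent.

Import duty = 14418 × 2.64 = 38063.52

Import duty: USD 38063.52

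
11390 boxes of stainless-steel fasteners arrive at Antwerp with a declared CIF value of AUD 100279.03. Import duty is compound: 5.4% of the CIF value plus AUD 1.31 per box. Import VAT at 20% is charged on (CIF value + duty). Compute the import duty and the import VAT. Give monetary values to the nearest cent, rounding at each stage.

Ad valorem component: 100279.03 × 5.4% = 5415.07
Specific component: 11390 × 1.31 = 14920.90
Import duty = 5415.07 + 14920.90 = 20335.97
VAT base = CIF + duty = 100279.03 + 20335.97 = 120615.00
Import VAT = 120615.00 × 20% = 24123.00

Import duty: AUD 20335.97; import VAT: AUD 24123.00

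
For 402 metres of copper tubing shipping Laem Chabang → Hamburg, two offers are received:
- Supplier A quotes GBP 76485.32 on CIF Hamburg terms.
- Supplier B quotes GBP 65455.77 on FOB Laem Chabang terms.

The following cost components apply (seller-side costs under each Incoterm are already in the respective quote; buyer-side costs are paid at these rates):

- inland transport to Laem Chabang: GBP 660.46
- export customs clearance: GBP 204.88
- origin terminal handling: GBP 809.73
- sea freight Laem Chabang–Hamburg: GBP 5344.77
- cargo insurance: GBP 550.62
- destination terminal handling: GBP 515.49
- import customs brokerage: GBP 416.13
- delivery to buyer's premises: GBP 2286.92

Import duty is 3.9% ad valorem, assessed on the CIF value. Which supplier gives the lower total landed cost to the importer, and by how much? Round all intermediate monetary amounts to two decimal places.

Supplier A (CIF):
The CIF price already equals the CIF value: 76485.32
Import duty = 76485.32 × 3.9% = 2982.93
Buyer bears (A): 515.49 + 416.13 + 2286.92 = 3218.54
Landed cost (A) = invoice 76485.32 + 3218.54 + duty 2982.93 = 82686.79
Supplier B (FOB):
CIF value = FOB price + freight + insurance = 65455.77 + 5344.77 + 550.62 = 71351.16
Import duty = 71351.16 × 3.9% = 2782.70
Buyer bears (B): 5344.77 + 550.62 + 515.49 + 416.13 + 2286.92 = 9113.93
Landed cost (B) = invoice 65455.77 + 9113.93 + duty 2782.70 = 77352.40
Difference = |82686.79 − 77352.40| = 5334.39

Supplier B is cheaper by GBP 5334.39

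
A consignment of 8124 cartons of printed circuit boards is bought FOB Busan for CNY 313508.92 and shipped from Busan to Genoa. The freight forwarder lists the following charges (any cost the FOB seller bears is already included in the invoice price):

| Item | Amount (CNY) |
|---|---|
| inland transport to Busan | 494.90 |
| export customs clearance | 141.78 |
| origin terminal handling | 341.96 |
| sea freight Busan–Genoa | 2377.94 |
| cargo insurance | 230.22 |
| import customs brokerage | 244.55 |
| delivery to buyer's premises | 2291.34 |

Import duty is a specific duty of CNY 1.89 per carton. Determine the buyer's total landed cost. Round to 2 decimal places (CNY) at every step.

FOB: the seller bears costs until goods are on board at the origin port; the buyer bears freight, insurance and all costs thereafter.
Already in the invoice (seller's account under FOB): inland to port, export clearance, origin terminal — exclude.
CIF value = FOB price + freight + insurance = 313508.92 + 2377.94 + 230.22 = 316117.08
Import duty = 8124 × 1.89 = 15354.36
Buyer bears: freight 2377.94 + insurance 230.22 + brokerage 244.55 + delivery 2291.34 + duty 15354.36 = 20498.41
Landed cost = invoice 313508.92 + 20498.41 = 334007.33

Total landed cost: CNY 334007.33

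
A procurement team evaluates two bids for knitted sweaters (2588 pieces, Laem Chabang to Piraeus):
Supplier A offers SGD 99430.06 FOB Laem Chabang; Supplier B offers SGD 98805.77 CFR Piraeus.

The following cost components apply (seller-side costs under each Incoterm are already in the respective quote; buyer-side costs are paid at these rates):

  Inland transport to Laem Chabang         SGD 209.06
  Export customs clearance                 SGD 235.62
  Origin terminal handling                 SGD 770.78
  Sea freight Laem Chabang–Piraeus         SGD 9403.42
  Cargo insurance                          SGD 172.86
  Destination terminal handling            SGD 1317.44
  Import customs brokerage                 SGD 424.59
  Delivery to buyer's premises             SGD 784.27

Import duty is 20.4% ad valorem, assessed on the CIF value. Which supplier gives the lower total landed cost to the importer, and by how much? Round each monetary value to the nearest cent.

Supplier A (FOB):
CIF value = FOB price + freight + insurance = 99430.06 + 9403.42 + 172.86 = 109006.34
Import duty = 109006.34 × 20.4% = 22237.29
Buyer bears (A): 9403.42 + 172.86 + 1317.44 + 424.59 + 784.27 = 12102.58
Landed cost (A) = invoice 99430.06 + 12102.58 + duty 22237.29 = 133769.93
Supplier B (CFR):
CIF value = CFR price + insurance = 98805.77 + 172.86 = 98978.63
Import duty = 98978.63 × 20.4% = 20191.64
Buyer bears (B): 172.86 + 1317.44 + 424.59 + 784.27 = 2699.16
Landed cost (B) = invoice 98805.77 + 2699.16 + duty 20191.64 = 121696.57
Difference = |133769.93 − 121696.57| = 12073.36

Supplier B is cheaper by SGD 12073.36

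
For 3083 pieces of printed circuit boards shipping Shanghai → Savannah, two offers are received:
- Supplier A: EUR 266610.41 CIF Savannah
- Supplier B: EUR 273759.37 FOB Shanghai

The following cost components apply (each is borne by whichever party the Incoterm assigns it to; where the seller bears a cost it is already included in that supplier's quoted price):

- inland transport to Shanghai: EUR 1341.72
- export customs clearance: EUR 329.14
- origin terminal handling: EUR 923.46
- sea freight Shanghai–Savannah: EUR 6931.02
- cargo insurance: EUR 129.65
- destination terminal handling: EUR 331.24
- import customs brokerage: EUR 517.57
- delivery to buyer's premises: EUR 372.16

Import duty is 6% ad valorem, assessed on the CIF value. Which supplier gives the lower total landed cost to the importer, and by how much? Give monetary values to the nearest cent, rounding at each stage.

Supplier A (CIF):
The CIF price already equals the CIF value: 266610.41
Import duty = 266610.41 × 6% = 15996.62
Buyer bears (A): 331.24 + 517.57 + 372.16 = 1220.97
Landed cost (A) = invoice 266610.41 + 1220.97 + duty 15996.62 = 283828.00
Supplier B (FOB):
CIF value = FOB price + freight + insurance = 273759.37 + 6931.02 + 129.65 = 280820.04
Import duty = 280820.04 × 6% = 16849.20
Buyer bears (B): 6931.02 + 129.65 + 331.24 + 517.57 + 372.16 = 8281.64
Landed cost (B) = invoice 273759.37 + 8281.64 + duty 16849.20 = 298890.21
Difference = |283828.00 − 298890.21| = 15062.21

Supplier A is cheaper by EUR 15062.21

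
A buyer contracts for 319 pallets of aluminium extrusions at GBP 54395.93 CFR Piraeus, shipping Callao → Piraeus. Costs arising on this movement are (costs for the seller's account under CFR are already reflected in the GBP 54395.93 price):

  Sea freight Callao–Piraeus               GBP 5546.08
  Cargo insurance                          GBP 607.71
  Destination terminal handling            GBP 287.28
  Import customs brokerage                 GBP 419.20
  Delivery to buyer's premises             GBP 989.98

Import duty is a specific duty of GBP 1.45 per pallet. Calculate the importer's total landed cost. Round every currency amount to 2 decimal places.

Total landed cost: GBP 57162.65

CFR: the seller pays costs through ocean freight to the destination port, but not insurance.
Already in the invoice (seller's account under CFR): freight — exclude.
CIF value = CFR price + insurance = 54395.93 + 607.71 = 55003.64
Import duty = 319 × 1.45 = 462.55
Buyer bears: insurance 607.71 + destination terminal 287.28 + brokerage 419.20 + delivery 989.98 + duty 462.55 = 2766.72
Landed cost = invoice 54395.93 + 2766.72 = 57162.65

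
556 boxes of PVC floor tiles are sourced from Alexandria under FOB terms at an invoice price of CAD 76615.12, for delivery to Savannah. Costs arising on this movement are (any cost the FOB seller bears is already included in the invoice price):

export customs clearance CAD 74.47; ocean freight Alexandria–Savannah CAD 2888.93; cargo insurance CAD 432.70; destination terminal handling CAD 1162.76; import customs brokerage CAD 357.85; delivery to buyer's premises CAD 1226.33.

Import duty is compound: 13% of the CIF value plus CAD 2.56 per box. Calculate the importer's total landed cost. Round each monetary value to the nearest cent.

Total landed cost: CAD 94498.83

FOB: the seller bears costs until goods are on board at the origin port; the buyer bears freight, insurance and all costs thereafter.
Already in the invoice (seller's account under FOB): export clearance — exclude.
CIF value = FOB price + freight + insurance = 76615.12 + 2888.93 + 432.70 = 79936.75
Ad valorem component: 79936.75 × 13% = 10391.78
Specific component: 556 × 2.56 = 1423.36
Import duty = 10391.78 + 1423.36 = 11815.14
Buyer bears: freight 2888.93 + insurance 432.70 + destination terminal 1162.76 + brokerage 357.85 + delivery 1226.33 + duty 11815.14 = 17883.71
Landed cost = invoice 76615.12 + 17883.71 = 94498.83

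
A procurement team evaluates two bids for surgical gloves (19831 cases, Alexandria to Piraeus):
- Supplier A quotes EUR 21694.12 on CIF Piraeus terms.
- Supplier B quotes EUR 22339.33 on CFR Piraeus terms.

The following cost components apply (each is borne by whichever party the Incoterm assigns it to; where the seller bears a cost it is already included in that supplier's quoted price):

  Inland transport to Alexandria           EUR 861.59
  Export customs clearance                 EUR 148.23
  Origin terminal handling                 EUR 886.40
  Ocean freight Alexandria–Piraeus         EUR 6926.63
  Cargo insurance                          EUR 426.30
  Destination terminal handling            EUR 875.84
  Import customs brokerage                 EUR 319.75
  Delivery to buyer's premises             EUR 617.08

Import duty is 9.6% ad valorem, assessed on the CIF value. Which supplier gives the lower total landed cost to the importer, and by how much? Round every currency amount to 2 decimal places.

Supplier A is cheaper by EUR 1174.37

Supplier A (CIF):
The CIF price already equals the CIF value: 21694.12
Import duty = 21694.12 × 9.6% = 2082.64
Buyer bears (A): 875.84 + 319.75 + 617.08 = 1812.67
Landed cost (A) = invoice 21694.12 + 1812.67 + duty 2082.64 = 25589.43
Supplier B (CFR):
CIF value = CFR price + insurance = 22339.33 + 426.30 = 22765.63
Import duty = 22765.63 × 9.6% = 2185.50
Buyer bears (B): 426.30 + 875.84 + 319.75 + 617.08 = 2238.97
Landed cost (B) = invoice 22339.33 + 2238.97 + duty 2185.50 = 26763.80
Difference = |25589.43 − 26763.80| = 1174.37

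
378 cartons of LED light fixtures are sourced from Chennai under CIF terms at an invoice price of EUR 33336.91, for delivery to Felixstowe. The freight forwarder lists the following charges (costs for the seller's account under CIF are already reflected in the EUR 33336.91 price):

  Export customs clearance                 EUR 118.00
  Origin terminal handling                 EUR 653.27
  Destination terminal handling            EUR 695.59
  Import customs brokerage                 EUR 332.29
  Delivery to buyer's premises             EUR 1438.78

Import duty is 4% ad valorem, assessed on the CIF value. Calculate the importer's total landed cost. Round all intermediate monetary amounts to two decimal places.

CIF: the seller pays costs through ocean freight and marine insurance to the destination port.
Already in the invoice (seller's account under CIF): export clearance, origin terminal — exclude.
The CIF price already equals the CIF value: 33336.91
Import duty = 33336.91 × 4% = 1333.48
Buyer bears: destination terminal 695.59 + brokerage 332.29 + delivery 1438.78 + duty 1333.48 = 3800.14
Landed cost = invoice 33336.91 + 3800.14 = 37137.05

Total landed cost: EUR 37137.05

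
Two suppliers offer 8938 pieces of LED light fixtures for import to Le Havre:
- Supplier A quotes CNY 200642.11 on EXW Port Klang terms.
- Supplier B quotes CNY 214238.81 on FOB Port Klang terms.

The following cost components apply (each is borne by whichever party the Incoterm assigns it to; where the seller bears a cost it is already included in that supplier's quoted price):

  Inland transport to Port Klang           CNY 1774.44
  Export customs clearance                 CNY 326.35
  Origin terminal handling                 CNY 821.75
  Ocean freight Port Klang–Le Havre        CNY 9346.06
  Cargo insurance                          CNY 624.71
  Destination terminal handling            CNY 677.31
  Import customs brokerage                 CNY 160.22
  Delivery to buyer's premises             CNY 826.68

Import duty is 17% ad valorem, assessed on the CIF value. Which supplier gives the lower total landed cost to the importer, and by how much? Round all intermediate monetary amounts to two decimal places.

Supplier A is cheaper by CNY 12488.77

Supplier A (EXW):
CIF value = EXW price + inland to port + export clearance + origin terminal + freight + insurance = 200642.11 + 1774.44 + 326.35 + 821.75 + 9346.06 + 624.71 = 213535.42
Import duty = 213535.42 × 17% = 36301.02
Buyer bears (A): 1774.44 + 326.35 + 821.75 + 9346.06 + 624.71 + 677.31 + 160.22 + 826.68 = 14557.52
Landed cost (A) = invoice 200642.11 + 14557.52 + duty 36301.02 = 251500.65
Supplier B (FOB):
CIF value = FOB price + freight + insurance = 214238.81 + 9346.06 + 624.71 = 224209.58
Import duty = 224209.58 × 17% = 38115.63
Buyer bears (B): 9346.06 + 624.71 + 677.31 + 160.22 + 826.68 = 11634.98
Landed cost (B) = invoice 214238.81 + 11634.98 + duty 38115.63 = 263989.42
Difference = |251500.65 − 263989.42| = 12488.77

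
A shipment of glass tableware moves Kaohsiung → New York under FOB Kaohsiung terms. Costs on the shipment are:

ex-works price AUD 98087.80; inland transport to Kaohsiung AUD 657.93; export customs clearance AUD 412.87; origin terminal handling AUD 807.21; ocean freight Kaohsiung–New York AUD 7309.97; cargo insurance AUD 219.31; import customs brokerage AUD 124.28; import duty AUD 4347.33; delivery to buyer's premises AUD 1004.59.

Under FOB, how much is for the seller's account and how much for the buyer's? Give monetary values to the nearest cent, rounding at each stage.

Seller: AUD 99965.81; buyer: AUD 13005.48

FOB: the seller bears costs until goods are on board at the origin port; the buyer bears freight, insurance and all costs thereafter.
Seller's account: goods 98087.80 + inland to port 657.93 + export clearance 412.87 + origin terminal 807.21 = 99965.81
Buyer's account: freight 7309.97 + insurance 219.31 + brokerage 124.28 + duty 4347.33 + delivery 1004.59 = 13005.48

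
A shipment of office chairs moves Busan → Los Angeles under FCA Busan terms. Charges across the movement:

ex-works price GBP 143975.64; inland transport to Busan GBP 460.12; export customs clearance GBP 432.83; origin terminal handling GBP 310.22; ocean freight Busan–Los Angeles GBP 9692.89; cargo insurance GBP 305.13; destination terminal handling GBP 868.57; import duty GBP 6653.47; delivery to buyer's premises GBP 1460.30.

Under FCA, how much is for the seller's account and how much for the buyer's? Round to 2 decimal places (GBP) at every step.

Seller: GBP 144868.59; buyer: GBP 19290.58

FCA: the seller delivers export-cleared goods to the carrier; the buyer bears costs from that point.
Seller's account: goods 143975.64 + inland to port 460.12 + export clearance 432.83 = 144868.59
Buyer's account: origin terminal 310.22 + freight 9692.89 + insurance 305.13 + destination terminal 868.57 + duty 6653.47 + delivery 1460.30 = 19290.58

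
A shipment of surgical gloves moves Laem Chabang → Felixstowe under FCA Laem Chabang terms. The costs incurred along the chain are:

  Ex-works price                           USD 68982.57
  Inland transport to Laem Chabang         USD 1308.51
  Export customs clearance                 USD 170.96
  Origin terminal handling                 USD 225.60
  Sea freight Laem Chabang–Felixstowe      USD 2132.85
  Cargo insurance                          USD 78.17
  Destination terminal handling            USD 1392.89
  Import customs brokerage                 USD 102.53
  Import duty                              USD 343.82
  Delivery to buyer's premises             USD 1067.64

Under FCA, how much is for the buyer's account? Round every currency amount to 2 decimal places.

Buyer's account: USD 5343.50

FCA: the seller delivers export-cleared goods to the carrier; the buyer bears costs from that point.
Seller's account: goods 68982.57 + inland to port 1308.51 + export clearance 170.96 = 70462.04
Buyer's account: origin terminal 225.60 + freight 2132.85 + insurance 78.17 + destination terminal 1392.89 + brokerage 102.53 + duty 343.82 + delivery 1067.64 = 5343.50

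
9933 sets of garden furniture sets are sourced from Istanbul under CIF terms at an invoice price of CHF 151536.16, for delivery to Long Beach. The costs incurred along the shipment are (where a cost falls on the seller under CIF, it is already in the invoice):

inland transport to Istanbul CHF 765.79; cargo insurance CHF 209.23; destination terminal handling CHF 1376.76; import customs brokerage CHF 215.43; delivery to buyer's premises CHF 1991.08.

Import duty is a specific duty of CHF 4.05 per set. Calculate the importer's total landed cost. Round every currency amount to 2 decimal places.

CIF: the seller pays costs through ocean freight and marine insurance to the destination port.
Already in the invoice (seller's account under CIF): inland to port, insurance — exclude.
The CIF price already equals the CIF value: 151536.16
Import duty = 9933 × 4.05 = 40228.65
Buyer bears: destination terminal 1376.76 + brokerage 215.43 + delivery 1991.08 + duty 40228.65 = 43811.92
Landed cost = invoice 151536.16 + 43811.92 = 195348.08

Total landed cost: CHF 195348.08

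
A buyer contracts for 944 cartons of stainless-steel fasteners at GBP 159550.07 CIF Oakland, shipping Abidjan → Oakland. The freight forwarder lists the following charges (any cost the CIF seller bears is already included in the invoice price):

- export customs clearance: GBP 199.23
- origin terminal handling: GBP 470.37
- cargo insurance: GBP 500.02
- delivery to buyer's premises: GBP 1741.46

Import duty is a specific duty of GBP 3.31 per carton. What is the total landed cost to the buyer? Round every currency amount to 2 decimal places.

Total landed cost: GBP 164416.17

CIF: the seller pays costs through ocean freight and marine insurance to the destination port.
Already in the invoice (seller's account under CIF): export clearance, origin terminal, insurance — exclude.
The CIF price already equals the CIF value: 159550.07
Import duty = 944 × 3.31 = 3124.64
Buyer bears: delivery 1741.46 + duty 3124.64 = 4866.10
Landed cost = invoice 159550.07 + 4866.10 = 164416.17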